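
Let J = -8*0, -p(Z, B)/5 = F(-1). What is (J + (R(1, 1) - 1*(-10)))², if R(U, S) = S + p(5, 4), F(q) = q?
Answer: 256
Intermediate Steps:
p(Z, B) = 5 (p(Z, B) = -5*(-1) = 5)
R(U, S) = 5 + S (R(U, S) = S + 5 = 5 + S)
J = 0
(J + (R(1, 1) - 1*(-10)))² = (0 + ((5 + 1) - 1*(-10)))² = (0 + (6 + 10))² = (0 + 16)² = 16² = 256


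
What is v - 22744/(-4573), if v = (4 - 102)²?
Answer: 43941836/4573 ≈ 9609.0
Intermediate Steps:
v = 9604 (v = (-98)² = 9604)
v - 22744/(-4573) = 9604 - 22744/(-4573) = 9604 - 22744*(-1)/4573 = 9604 - 1*(-22744/4573) = 9604 + 22744/4573 = 43941836/4573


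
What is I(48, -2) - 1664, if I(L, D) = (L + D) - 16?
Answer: -1634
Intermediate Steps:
I(L, D) = -16 + D + L (I(L, D) = (D + L) - 16 = -16 + D + L)
I(48, -2) - 1664 = (-16 - 2 + 48) - 1664 = 30 - 1664 = -1634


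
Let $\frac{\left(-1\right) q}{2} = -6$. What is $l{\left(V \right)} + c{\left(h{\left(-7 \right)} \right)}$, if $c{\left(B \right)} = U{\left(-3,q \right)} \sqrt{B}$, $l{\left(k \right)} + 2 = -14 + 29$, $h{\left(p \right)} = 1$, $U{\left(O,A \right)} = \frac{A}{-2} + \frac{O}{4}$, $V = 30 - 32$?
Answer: $\frac{25}{4} \approx 6.25$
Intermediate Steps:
$V = -2$
$q = 12$ ($q = \left(-2\right) \left(-6\right) = 12$)
$U{\left(O,A \right)} = - \frac{A}{2} + \frac{O}{4}$ ($U{\left(O,A \right)} = A \left(- \frac{1}{2}\right) + O \frac{1}{4} = - \frac{A}{2} + \frac{O}{4}$)
$l{\left(k \right)} = 13$ ($l{\left(k \right)} = -2 + \left(-14 + 29\right) = -2 + 15 = 13$)
$c{\left(B \right)} = - \frac{27 \sqrt{B}}{4}$ ($c{\left(B \right)} = \left(\left(- \frac{1}{2}\right) 12 + \frac{1}{4} \left(-3\right)\right) \sqrt{B} = \left(-6 - \frac{3}{4}\right) \sqrt{B} = - \frac{27 \sqrt{B}}{4}$)
$l{\left(V \right)} + c{\left(h{\left(-7 \right)} \right)} = 13 - \frac{27 \sqrt{1}}{4} = 13 - \frac{27}{4} = \frac{25}{4}$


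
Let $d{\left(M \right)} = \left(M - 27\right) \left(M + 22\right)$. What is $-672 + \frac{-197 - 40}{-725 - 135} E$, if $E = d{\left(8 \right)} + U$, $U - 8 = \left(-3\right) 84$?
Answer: $- \frac{385419}{430} \approx -896.32$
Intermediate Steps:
$d{\left(M \right)} = \left(-27 + M\right) \left(22 + M\right)$
$U = -244$ ($U = 8 - 252 = -244$)
$E = -814$ ($E = \left(-594 + 8^{2} - 40\right) - 244 = \left(-594 + 64 - 40\right) - 244 = -570 - 244 = -814$)
$-672 + \frac{-197 - 40}{-725 - 135} E = -672 + \frac{-197 - 40}{-725 - 135} \left(-814\right) = -672 + - \frac{237}{-860} \left(-814\right) = -672 + \left(-237\right) \left(- \frac{1}{860}\right) \left(-814\right) = -672 + \frac{237}{860} \left(-814\right) = -672 - \frac{96459}{430} = - \frac{385419}{430}$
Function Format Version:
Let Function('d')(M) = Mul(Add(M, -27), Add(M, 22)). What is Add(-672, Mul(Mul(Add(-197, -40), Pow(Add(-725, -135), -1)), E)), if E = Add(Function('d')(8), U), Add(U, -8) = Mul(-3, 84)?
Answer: Rational(-385419, 430) ≈ -896.32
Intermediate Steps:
Function('d')(M) = Mul(Add(-27, M), Add(22, M))
U = -244 (U = Add(8, Mul(-3, 84)) = Add(8, -252) = -244)
E = -814 (E = Add(Add(-594, Pow(8, 2), Mul(-5, 8)), -244) = Add(Add(-594, 64, -40), -244) = Add(-570, -244) = -814)
Add(-672, Mul(Mul(Add(-197, -40), Pow(Add(-725, -135), -1)), E)) = Add(-672, Mul(Mul(Add(-197, -40), Pow(Add(-725, -135), -1)), -814)) = Add(-672, Mul(Mul(-237, Pow(-860, -1)), -814)) = Add(-672, Mul(Mul(-237, Rational(-1, 860)), -814)) = Add(-672, Mul(Rational(237, 860), -814)) = Add(-672, Rational(-96459, 430)) = Rational(-385419, 430)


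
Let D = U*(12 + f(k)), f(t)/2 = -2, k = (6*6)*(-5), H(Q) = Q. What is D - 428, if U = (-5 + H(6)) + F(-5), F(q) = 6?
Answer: -372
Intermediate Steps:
k = -180 (k = 36*(-5) = -180)
f(t) = -4 (f(t) = 2*(-2) = -4)
U = 7 (U = (-5 + 6) + 6 = 1 + 6 = 7)
D = 56 (D = 7*(12 - 4) = 7*8 = 56)
D - 428 = 56 - 428 = -372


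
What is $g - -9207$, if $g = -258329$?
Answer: $-249122$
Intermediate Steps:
$g - -9207 = -258329 - -9207 = -258329 + 9207 = -249122$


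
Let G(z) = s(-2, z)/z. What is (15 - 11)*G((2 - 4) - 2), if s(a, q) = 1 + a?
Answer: 1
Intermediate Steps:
G(z) = -1/z (G(z) = (1 - 2)/z = -1/z)
(15 - 11)*G((2 - 4) - 2) = (15 - 11)*(-1/((2 - 4) - 2)) = 4*(-1/(-2 - 2)) = 4*(-1/(-4)) = 4*(-1*(-¼)) = 4*(¼) = 1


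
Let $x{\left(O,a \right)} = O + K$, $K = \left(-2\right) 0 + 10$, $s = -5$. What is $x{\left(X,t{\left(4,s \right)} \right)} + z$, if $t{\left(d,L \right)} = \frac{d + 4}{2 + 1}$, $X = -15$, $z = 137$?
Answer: $132$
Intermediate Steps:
$t{\left(d,L \right)} = \frac{4}{3} + \frac{d}{3}$ ($t{\left(d,L \right)} = \frac{4 + d}{3} = \left(4 + d\right) \frac{1}{3} = \frac{4}{3} + \frac{d}{3}$)
$K = 10$ ($K = 0 + 10 = 10$)
$x{\left(O,a \right)} = 10 + O$ ($x{\left(O,a \right)} = O + 10 = 10 + O$)
$x{\left(X,t{\left(4,s \right)} \right)} + z = \left(10 - 15\right) + 137 = -5 + 137 = 132$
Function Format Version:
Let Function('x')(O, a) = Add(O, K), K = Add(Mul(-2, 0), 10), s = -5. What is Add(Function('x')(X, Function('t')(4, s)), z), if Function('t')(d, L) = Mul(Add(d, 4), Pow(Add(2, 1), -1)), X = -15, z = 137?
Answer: 132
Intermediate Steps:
Function('t')(d, L) = Add(Rational(4, 3), Mul(Rational(1, 3), d)) (Function('t')(d, L) = Mul(Add(4, d), Pow(3, -1)) = Mul(Add(4, d), Rational(1, 3)) = Add(Rational(4, 3), Mul(Rational(1, 3), d)))
K = 10 (K = Add(0, 10) = 10)
Function('x')(O, a) = Add(10, O) (Function('x')(O, a) = Add(O, 10) = Add(10, O))
Add(Function('x')(X, Function('t')(4, s)), z) = Add(Add(10, -15), 137) = Add(-5, 137) = 132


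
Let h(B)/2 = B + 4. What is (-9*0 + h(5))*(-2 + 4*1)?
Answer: 36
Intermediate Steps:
h(B) = 8 + 2*B (h(B) = 2*(B + 4) = 2*(4 + B) = 8 + 2*B)
(-9*0 + h(5))*(-2 + 4*1) = (-9*0 + (8 + 2*5))*(-2 + 4*1) = (0 + (8 + 10))*(-2 + 4) = (0 + 18)*2 = 18*2 = 36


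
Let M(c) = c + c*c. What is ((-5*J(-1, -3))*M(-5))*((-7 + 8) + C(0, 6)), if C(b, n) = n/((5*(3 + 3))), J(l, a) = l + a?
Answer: 480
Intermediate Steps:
M(c) = c + c²
J(l, a) = a + l
C(b, n) = n/30 (C(b, n) = n/((5*6)) = n/30)
((-5*J(-1, -3))*M(-5))*((-7 + 8) + C(0, 6)) = ((-5*(-3 - 1))*(-5*(1 - 5)))*((-7 + 8) + (1/30)*6) = ((-5*(-4))*(-5*(-4)))*(1 + ⅕) = (20*20)*(6/5) = 400*(6/5) = 480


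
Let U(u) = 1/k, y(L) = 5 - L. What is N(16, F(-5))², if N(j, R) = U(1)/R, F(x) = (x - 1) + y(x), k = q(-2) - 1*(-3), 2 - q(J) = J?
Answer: 1/784 ≈ 0.0012755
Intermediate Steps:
q(J) = 2 - J
k = 7 (k = (2 - 1*(-2)) - 1*(-3) = (2 + 2) + 3 = 4 + 3 = 7)
U(u) = ⅐ (U(u) = 1/7 = ⅐)
F(x) = 4 (F(x) = (x - 1) + (5 - x) = (-1 + x) + (5 - x) = 4)
N(j, R) = 1/(7*R)
N(16, F(-5))² = ((⅐)/4)² = ((⅐)*(¼))² = (1/28)² = 1/784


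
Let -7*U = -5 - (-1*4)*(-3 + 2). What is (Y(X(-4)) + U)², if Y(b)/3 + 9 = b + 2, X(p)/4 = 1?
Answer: 2916/49 ≈ 59.510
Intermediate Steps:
X(p) = 4 (X(p) = 4*1 = 4)
U = 9/7 (U = -(-5 - (-1*4)*(-3 + 2))/7 = -(-5 - (-4)*(-1))/7 = -(-5 - 1*4)/7 = -(-5 - 4)/7 = -⅐*(-9) = 9/7 ≈ 1.2857)
Y(b) = -21 + 3*b (Y(b) = -27 + 3*(b + 2) = -27 + 3*(2 + b) = -27 + (6 + 3*b) = -21 + 3*b)
(Y(X(-4)) + U)² = ((-21 + 3*4) + 9/7)² = ((-21 + 12) + 9/7)² = (-9 + 9/7)² = (-54/7)² = 2916/49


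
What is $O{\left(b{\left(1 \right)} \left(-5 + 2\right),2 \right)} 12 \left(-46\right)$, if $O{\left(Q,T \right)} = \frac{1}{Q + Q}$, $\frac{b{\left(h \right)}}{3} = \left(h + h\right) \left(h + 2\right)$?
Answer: $\frac{46}{9} \approx 5.1111$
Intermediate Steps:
$b{\left(h \right)} = 6 h \left(2 + h\right)$ ($b{\left(h \right)} = 3 \left(h + h\right) \left(h + 2\right) = 3 \cdot 2 h \left(2 + h\right) = 6 h \left(2 + h\right)$)
$O{\left(Q,T \right)} = \frac{1}{2 Q}$
$O{\left(b{\left(1 \right)} \left(-5 + 2\right),2 \right)} 12 \left(-46\right) = \frac{1}{2 \cdot 6 \cdot 1 \left(2 + 1\right) \left(-5 + 2\right)} 12 \left(-46\right) = \frac{1}{2 \cdot 6 \cdot 1 \cdot 3 \left(-3\right)} 12 \left(-46\right) = \frac{1}{2 \cdot 18 \left(-3\right)} 12 \left(-46\right) = \frac{1}{2 \left(-54\right)} 12 \left(-46\right) = \frac{1}{2} \left(- \frac{1}{54}\right) 12 \left(-46\right) = \left(- \frac{1}{108}\right) 12 \left(-46\right) = \left(- \frac{1}{9}\right) \left(-46\right) = \frac{46}{9}$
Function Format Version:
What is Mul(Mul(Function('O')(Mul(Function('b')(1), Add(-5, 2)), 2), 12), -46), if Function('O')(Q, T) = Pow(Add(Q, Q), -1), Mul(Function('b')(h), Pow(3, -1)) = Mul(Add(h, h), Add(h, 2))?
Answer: Rational(46, 9) ≈ 5.1111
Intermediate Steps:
Function('b')(h) = Mul(6, h, Add(2, h)) (Function('b')(h) = Mul(3, Mul(Add(h, h), Add(h, 2))) = Mul(3, Mul(Mul(2, h), Add(2, h))) = Mul(3, Mul(2, h, Add(2, h))) = Mul(6, h, Add(2, h)))
Function('O')(Q, T) = Mul(Rational(1, 2), Pow(Q, -1)) (Function('O')(Q, T) = Pow(Mul(2, Q), -1) = Mul(Rational(1, 2), Pow(Q, -1)))
Mul(Mul(Function('O')(Mul(Function('b')(1), Add(-5, 2)), 2), 12), -46) = Mul(Mul(Mul(Rational(1, 2), Pow(Mul(Mul(6, 1, Add(2, 1)), Add(-5, 2)), -1)), 12), -46) = Mul(Mul(Mul(Rational(1, 2), Pow(Mul(Mul(6, 1, 3), -3), -1)), 12), -46) = Mul(Mul(Mul(Rational(1, 2), Pow(Mul(18, -3), -1)), 12), -46) = Mul(Mul(Mul(Rational(1, 2), Pow(-54, -1)), 12), -46) = Mul(Mul(Mul(Rational(1, 2), Rational(-1, 54)), 12), -46) = Mul(Mul(Rational(-1, 108), 12), -46) = Mul(Rational(-1, 9), -46) = Rational(46, 9)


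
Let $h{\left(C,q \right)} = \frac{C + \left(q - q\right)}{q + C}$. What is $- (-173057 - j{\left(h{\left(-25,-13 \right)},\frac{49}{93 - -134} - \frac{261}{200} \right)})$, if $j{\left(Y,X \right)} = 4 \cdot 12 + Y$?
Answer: $\frac{6578015}{38} \approx 1.7311 \cdot 10^{5}$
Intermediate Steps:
$h{\left(C,q \right)} = \frac{C}{C + q}$ ($h{\left(C,q \right)} = \frac{C + 0}{C + q} = \frac{C}{C + q}$)
$j{\left(Y,X \right)} = 48 + Y$
$- (-173057 - j{\left(h{\left(-25,-13 \right)},\frac{49}{93 - -134} - \frac{261}{200} \right)}) = - (-173057 - \left(48 - \frac{25}{-25 - 13}\right)) = - (-173057 - \left(48 - \frac{25}{-38}\right)) = - (-173057 - \left(48 - - \frac{25}{38}\right)) = - (-173057 - \left(48 + \frac{25}{38}\right)) = - (-173057 - \frac{1849}{38}) = \left(-1\right) \left(- \frac{6578015}{38}\right) = \frac{6578015}{38}$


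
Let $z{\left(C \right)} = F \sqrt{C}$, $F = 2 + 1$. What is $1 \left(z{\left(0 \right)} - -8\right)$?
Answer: $8$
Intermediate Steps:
$F = 3$
$z{\left(C \right)} = 3 \sqrt{C}$
$1 \left(z{\left(0 \right)} - -8\right) = 1 \left(3 \sqrt{0} - -8\right) = 1 \left(3 \cdot 0 + 8\right) = 1 \left(0 + 8\right) = 1 \cdot 8 = 8$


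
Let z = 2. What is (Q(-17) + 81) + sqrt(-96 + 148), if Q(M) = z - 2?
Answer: 81 + 2*sqrt(13) ≈ 88.211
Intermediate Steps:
Q(M) = 0 (Q(M) = 2 - 2 = 0)
(Q(-17) + 81) + sqrt(-96 + 148) = (0 + 81) + sqrt(-96 + 148) = 81 + sqrt(52) = 81 + 2*sqrt(13)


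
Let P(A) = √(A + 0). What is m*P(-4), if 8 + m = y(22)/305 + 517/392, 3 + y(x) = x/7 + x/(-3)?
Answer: -2404841*I/179340 ≈ -13.409*I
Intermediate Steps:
y(x) = -3 - 4*x/21 (y(x) = -3 + (x/7 + x/(-3)) = -3 + (x*(⅐) + x*(-⅓)) = -3 + (x/7 - x/3) = -3 - 4*x/21)
P(A) = √A
m = -2404841/358680 (m = -8 + ((-3 - 4/21*22)/305 + 517/392) = -8 + ((-3 - 88/21)*(1/305) + 517*(1/392)) = -8 + (-151/21*1/305 + 517/392) = -8 + (-151/6405 + 517/392) = -8 + 464599/358680 = -2404841/358680 ≈ -6.7047)
m*P(-4) = -2404841*I/179340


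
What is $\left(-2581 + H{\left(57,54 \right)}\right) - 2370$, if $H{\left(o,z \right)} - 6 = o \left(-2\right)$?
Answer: $-5059$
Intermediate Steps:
$H{\left(o,z \right)} = 6 - 2 o$ ($H{\left(o,z \right)} = 6 + o \left(-2\right) = 6 - 2 o$)
$\left(-2581 + H{\left(57,54 \right)}\right) - 2370 = \left(-2581 + \left(6 - 114\right)\right) - 2370 = \left(-2581 - 108\right) - 2370 = -2689 - 2370 = -5059$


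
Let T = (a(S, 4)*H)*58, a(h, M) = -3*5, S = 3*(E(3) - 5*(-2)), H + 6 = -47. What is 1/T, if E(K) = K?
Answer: 1/46110 ≈ 2.1687e-5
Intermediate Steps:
H = -53 (H = -6 - 47 = -53)
S = 39 (S = 3*(3 - 5*(-2)) = 3*(3 + 10) = 3*13 = 39)
a(h, M) = -15
T = 46110 (T = -15*(-53)*58 = 795*58 = 46110)
1/T = 1/46110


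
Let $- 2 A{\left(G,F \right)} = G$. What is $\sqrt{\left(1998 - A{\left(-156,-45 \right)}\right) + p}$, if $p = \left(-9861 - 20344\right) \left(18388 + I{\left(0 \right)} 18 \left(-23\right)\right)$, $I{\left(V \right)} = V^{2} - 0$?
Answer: $2 i \sqrt{138851905} \approx 23567.0 i$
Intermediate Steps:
$A{\left(G,F \right)} = - \frac{G}{2}$
$I{\left(V \right)} = V^{2}$ ($I{\left(V \right)} = V^{2} + 0 = V^{2}$)
$p = -555409540$ ($p = \left(-9861 - 20344\right) \left(18388 + 0^{2} \cdot 18 \left(-23\right)\right) = - 30205 \left(18388 + 0 \cdot 18 \left(-23\right)\right) = - 30205 \left(18388 + 0 \left(-23\right)\right) = - 30205 \left(18388 + 0\right) = \left(-30205\right) 18388 = -555409540$)
$\sqrt{\left(1998 - A{\left(-156,-45 \right)}\right) + p} = \sqrt{\left(1998 - \left(- \frac{1}{2}\right) \left(-156\right)\right) - 555409540} = \sqrt{\left(1998 - 78\right) - 555409540} = \sqrt{1920 - 555409540} = \sqrt{-555407620} = 2 i \sqrt{138851905}$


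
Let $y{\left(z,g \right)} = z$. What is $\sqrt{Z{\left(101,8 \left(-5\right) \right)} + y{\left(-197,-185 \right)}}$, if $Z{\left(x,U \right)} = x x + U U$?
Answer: $2 \sqrt{2901} \approx 107.72$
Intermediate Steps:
$Z{\left(x,U \right)} = U^{2} + x^{2}$ ($Z{\left(x,U \right)} = x^{2} + U^{2} = U^{2} + x^{2}$)
$\sqrt{Z{\left(101,8 \left(-5\right) \right)} + y{\left(-197,-185 \right)}} = \sqrt{\left(\left(8 \left(-5\right)\right)^{2} + 101^{2}\right) - 197} = \sqrt{\left(\left(-40\right)^{2} + 10201\right) - 197} = \sqrt{\left(1600 + 10201\right) - 197} = \sqrt{11801 - 197} = \sqrt{11604} = 2 \sqrt{2901}$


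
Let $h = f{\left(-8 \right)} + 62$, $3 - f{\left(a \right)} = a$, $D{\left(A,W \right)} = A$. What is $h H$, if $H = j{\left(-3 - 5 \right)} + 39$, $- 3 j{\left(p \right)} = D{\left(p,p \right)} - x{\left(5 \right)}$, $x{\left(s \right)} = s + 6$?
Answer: $\frac{9928}{3} \approx 3309.3$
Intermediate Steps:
$x{\left(s \right)} = 6 + s$
$f{\left(a \right)} = 3 - a$
$j{\left(p \right)} = \frac{11}{3} - \frac{p}{3}$ ($j{\left(p \right)} = - \frac{p - \left(6 + 5\right)}{3} = - \frac{p - 11}{3} = - \frac{-11 + p}{3} = \frac{11}{3} - \frac{p}{3}$)
$h = 73$ ($h = \left(3 - -8\right) + 62 = \left(3 + 8\right) + 62 = 11 + 62 = 73$)
$H = \frac{136}{3}$ ($H = \left(\frac{11}{3} - \frac{-3 - 5}{3}\right) + 39 = \left(\frac{11}{3} - - \frac{8}{3}\right) + 39 = \left(\frac{11}{3} + \frac{8}{3}\right) + 39 = \frac{19}{3} + 39 = \frac{136}{3} \approx 45.333$)
$h H = 73 \cdot \frac{136}{3} = \frac{9928}{3}$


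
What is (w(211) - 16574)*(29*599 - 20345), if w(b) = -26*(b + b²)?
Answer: 3508148244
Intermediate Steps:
w(b) = -26*b - 26*b²
(w(211) - 16574)*(29*599 - 20345) = (-26*211*(1 + 211) - 16574)*(29*599 - 20345) = (-26*211*212 - 16574)*(17371 - 20345) = (-1163032 - 16574)*(-2974) = -1179606*(-2974) = 3508148244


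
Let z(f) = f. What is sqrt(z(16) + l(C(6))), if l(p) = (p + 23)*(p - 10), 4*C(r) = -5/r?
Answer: I*sqrt(124799)/24 ≈ 14.72*I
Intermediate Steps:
C(r) = -5/(4*r) (C(r) = (-5/r)/4 = -5/(4*r))
l(p) = (-10 + p)*(23 + p) (l(p) = (23 + p)*(-10 + p) = (-10 + p)*(23 + p))
sqrt(z(16) + l(C(6))) = sqrt(16 + (-230 + (-5/4/6)**2 + 13*(-5/4/6))) = sqrt(16 + (-230 + (-5/4*1/6)**2 + 13*(-5/4*1/6))) = sqrt(16 + (-230 + (-5/24)**2 + 13*(-5/24))) = sqrt(16 + (-230 + 25/576 - 65/24)) = sqrt(16 - 134015/576) = sqrt(-124799/576) = I*sqrt(124799)/24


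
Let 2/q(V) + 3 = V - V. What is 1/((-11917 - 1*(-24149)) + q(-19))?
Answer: 3/36694 ≈ 8.1757e-5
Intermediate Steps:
q(V) = -2/3 (q(V) = 2/(-3 + (V - V)) = 2/(-3 + 0) = 2/(-3) = 2*(-1/3) = -2/3)
1/((-11917 - 1*(-24149)) + q(-19)) = 1/((-11917 - 1*(-24149)) - 2/3) = 1/((-11917 + 24149) - 2/3) = 1/(12232 - 2/3) = 1/(36694/3) = 3/36694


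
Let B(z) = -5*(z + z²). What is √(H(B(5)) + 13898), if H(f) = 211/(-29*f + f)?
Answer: √2451616062/420 ≈ 117.89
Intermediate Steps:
B(z) = -5*z - 5*z²
H(f) = -211/(28*f) (H(f) = 211/((-28*f)) = 211*(-1/(28*f)) = -211/(28*f))
√(H(B(5)) + 13898) = √(-211*(-1/(25*(1 + 5)))/28 + 13898) = √(-211/(28*((-5*5*6))) + 13898) = √(-211/28/(-150) + 13898) = √(-211/28*(-1/150) + 13898) = √(211/4200 + 13898) = √(58371811/4200) = √2451616062/420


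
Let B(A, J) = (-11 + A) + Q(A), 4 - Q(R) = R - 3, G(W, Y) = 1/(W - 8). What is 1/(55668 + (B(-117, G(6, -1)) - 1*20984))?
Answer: 1/34680 ≈ 2.8835e-5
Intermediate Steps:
G(W, Y) = 1/(-8 + W)
Q(R) = 7 - R (Q(R) = 4 - (R - 3) = 4 - (-3 + R) = 4 + (3 - R) = 7 - R)
B(A, J) = -4 (B(A, J) = (-11 + A) + (7 - A) = -4)
1/(55668 + (B(-117, G(6, -1)) - 1*20984)) = 1/(55668 + (-4 - 1*20984)) = 1/(55668 + (-4 - 20984)) = 1/(55668 - 20988) = 1/34680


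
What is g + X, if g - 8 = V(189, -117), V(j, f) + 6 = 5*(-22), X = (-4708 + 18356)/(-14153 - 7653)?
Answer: -1184348/10903 ≈ -108.63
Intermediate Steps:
X = -6824/10903 (X = 13648/(-21806) = 13648*(-1/21806) = -6824/10903 ≈ -0.62588)
V(j, f) = -116 (V(j, f) = -6 + 5*(-22) = -6 - 110 = -116)
g = -108 (g = 8 - 116 = -108)
g + X = -108 - 6824/10903 = -1184348/10903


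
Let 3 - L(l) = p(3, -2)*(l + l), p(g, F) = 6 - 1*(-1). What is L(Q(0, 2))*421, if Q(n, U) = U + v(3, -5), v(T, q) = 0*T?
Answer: -10525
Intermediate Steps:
v(T, q) = 0
Q(n, U) = U (Q(n, U) = U + 0 = U)
p(g, F) = 7 (p(g, F) = 6 + 1 = 7)
L(l) = 3 - 14*l (L(l) = 3 - 7*(l + l) = 3 - 7*2*l = 3 - 14*l)
L(Q(0, 2))*421 = (3 - 14*2)*421 = (3 - 28)*421 = -25*421 = -10525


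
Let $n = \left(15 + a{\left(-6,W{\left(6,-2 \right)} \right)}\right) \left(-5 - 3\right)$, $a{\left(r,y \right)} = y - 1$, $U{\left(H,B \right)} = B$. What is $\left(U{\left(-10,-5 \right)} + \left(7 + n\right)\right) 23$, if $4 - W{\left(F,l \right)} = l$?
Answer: $-3634$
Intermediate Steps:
$W{\left(F,l \right)} = 4 - l$
$a{\left(r,y \right)} = -1 + y$
$n = -160$ ($n = \left(15 + \left(-1 + \left(4 - -2\right)\right)\right) \left(-5 - 3\right) = \left(15 + \left(-1 + \left(4 + 2\right)\right)\right) \left(-8\right) = \left(15 + \left(-1 + 6\right)\right) \left(-8\right) = \left(15 + 5\right) \left(-8\right) = 20 \left(-8\right) = -160$)
$\left(U{\left(-10,-5 \right)} + \left(7 + n\right)\right) 23 = \left(-5 + \left(7 - 160\right)\right) 23 = \left(-5 - 153\right) 23 = \left(-158\right) 23 = -3634$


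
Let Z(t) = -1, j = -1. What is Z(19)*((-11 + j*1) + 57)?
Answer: -45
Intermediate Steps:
Z(19)*((-11 + j*1) + 57) = -((-11 - 1*1) + 57) = -((-11 - 1) + 57) = -(-12 + 57) = -1*45 = -45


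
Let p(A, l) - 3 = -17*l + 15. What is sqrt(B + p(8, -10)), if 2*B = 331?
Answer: sqrt(1414)/2 ≈ 18.802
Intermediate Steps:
B = 331/2 (B = (1/2)*331 = 331/2 ≈ 165.50)
p(A, l) = 18 - 17*l (p(A, l) = 3 + (-17*l + 15) = 3 + (15 - 17*l) = 18 - 17*l)
sqrt(B + p(8, -10)) = sqrt(331/2 + (18 - 17*(-10))) = sqrt(331/2 + (18 + 170)) = sqrt(331/2 + 188) = sqrt(707/2) = sqrt(1414)/2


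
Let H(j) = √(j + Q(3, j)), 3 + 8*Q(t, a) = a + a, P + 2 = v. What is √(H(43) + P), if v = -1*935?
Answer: √(-3748 + √854)/2 ≈ 30.491*I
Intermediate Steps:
v = -935
P = -937 (P = -2 - 935 = -937)
Q(t, a) = -3/8 + a/4 (Q(t, a) = -3/8 + (a + a)/8 = -3/8 + (2*a)/8 = -3/8 + a/4)
H(j) = √(-3/8 + 5*j/4) (H(j) = √(j + (-3/8 + j/4)) = √(-3/8 + 5*j/4))
√(H(43) + P) = √(√(-6 + 20*43)/4 - 937) = √(√(-6 + 860)/4 - 937) = √(√854/4 - 937) = √(-937 + √854/4)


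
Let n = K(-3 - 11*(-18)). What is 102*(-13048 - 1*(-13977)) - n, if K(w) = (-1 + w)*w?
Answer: 56928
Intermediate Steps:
K(w) = w*(-1 + w)
n = 37830 (n = (-3 - 11*(-18))*(-1 + (-3 - 11*(-18))) = (-3 + 198)*(-1 + (-3 + 198)) = 195*(-1 + 195) = 195*194 = 37830)
102*(-13048 - 1*(-13977)) - n = 102*(-13048 - 1*(-13977)) - 1*37830 = 102*(-13048 + 13977) - 37830 = 102*929 - 37830 = 94758 - 37830 = 56928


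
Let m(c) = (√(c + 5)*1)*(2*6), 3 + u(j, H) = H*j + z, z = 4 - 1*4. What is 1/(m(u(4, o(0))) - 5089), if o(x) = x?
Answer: -5089/25897633 - 12*√2/25897633 ≈ -0.00019716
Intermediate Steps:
z = 0 (z = 4 - 4 = 0)
u(j, H) = -3 + H*j (u(j, H) = -3 + (H*j + 0) = -3 + H*j)
m(c) = 12*√(5 + c) (m(c) = (√(5 + c)*1)*12 = √(5 + c)*12 = 12*√(5 + c))
1/(m(u(4, o(0))) - 5089) = 1/(12*√(5 + (-3 + 0*4)) - 5089) = 1/(12*√(5 + (-3 + 0)) - 5089) = 1/(12*√(5 - 3) - 5089) = 1/(12*√2 - 5089) = 1/(-5089 + 12*√2)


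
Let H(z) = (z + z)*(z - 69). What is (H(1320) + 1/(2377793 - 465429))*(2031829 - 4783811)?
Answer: -8690552538513767351/956182 ≈ -9.0888e+12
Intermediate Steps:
H(z) = 2*z*(-69 + z) (H(z) = (2*z)*(-69 + z) = 2*z*(-69 + z))
(H(1320) + 1/(2377793 - 465429))*(2031829 - 4783811) = (2*1320*(-69 + 1320) + 1/(2377793 - 465429))*(2031829 - 4783811) = (2*1320*1251 + 1/1912364)*(-2751982) = (3302640 + 1/1912364)*(-2751982) = (6315849840961/1912364)*(-2751982) = -8690552538513767351/956182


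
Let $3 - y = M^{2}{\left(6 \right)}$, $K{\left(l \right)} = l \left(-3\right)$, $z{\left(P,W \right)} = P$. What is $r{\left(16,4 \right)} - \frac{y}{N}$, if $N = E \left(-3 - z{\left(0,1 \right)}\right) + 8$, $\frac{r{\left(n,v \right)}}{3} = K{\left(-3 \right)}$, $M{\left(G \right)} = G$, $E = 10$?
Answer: $\frac{51}{2} \approx 25.5$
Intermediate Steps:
$K{\left(l \right)} = - 3 l$
$r{\left(n,v \right)} = 27$ ($r{\left(n,v \right)} = 3 \left(\left(-3\right) \left(-3\right)\right) = 3 \cdot 9 = 27$)
$y = -33$ ($y = 3 - 6^{2} = 3 - 36 = -33$)
$N = -22$ ($N = 10 \left(-3 - 0\right) + 8 = 10 \left(-3 + 0\right) + 8 = 10 \left(-3\right) + 8 = -30 + 8 = -22$)
$r{\left(16,4 \right)} - \frac{y}{N} = 27 - - \frac{33}{-22} = 27 - \left(-33\right) \left(- \frac{1}{22}\right) = 27 - \frac{3}{2} = \frac{51}{2}$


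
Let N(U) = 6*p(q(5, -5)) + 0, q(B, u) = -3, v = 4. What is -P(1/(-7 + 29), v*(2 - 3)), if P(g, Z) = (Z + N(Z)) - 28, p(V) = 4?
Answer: 8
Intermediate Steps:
N(U) = 24 (N(U) = 6*4 + 0 = 24 + 0 = 24)
P(g, Z) = -4 + Z (P(g, Z) = (Z + 24) - 28 = (24 + Z) - 28 = -4 + Z)
-P(1/(-7 + 29), v*(2 - 3)) = -(-4 + 4*(2 - 3)) = -(-4 + 4*(-1)) = -(-4 - 4) = -1*(-8) = 8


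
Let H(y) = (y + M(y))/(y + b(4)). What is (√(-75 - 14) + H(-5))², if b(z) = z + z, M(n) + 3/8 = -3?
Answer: (67 - 24*I*√89)²/576 ≈ -81.207 - 52.673*I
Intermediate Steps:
M(n) = -27/8 (M(n) = -3/8 - 3 = -27/8)
b(z) = 2*z
H(y) = (-27/8 + y)/(8 + y) (H(y) = (y - 27/8)/(y + 2*4) = (-27/8 + y)/(y + 8) = (-27/8 + y)/(8 + y))
(√(-75 - 14) + H(-5))² = (√(-75 - 14) + (-27/8 - 5)/(8 - 5))² = (√(-89) - 67/8/3)² = (I*√89 + (⅓)*(-67/8))² = (I*√89 - 67/24)² = (-67/24 + I*√89)²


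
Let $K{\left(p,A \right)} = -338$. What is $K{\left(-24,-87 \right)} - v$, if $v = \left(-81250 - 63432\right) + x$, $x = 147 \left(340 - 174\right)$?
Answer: $119942$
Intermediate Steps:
$x = 24402$ ($x = 147 \left(340 - 174\right) = 147 \cdot 166 = 24402$)
$v = -120280$ ($v = \left(-81250 - 63432\right) + 24402 = -144682 + 24402 = -120280$)
$K{\left(-24,-87 \right)} - v = -338 - -120280 = -338 + 120280 = 119942$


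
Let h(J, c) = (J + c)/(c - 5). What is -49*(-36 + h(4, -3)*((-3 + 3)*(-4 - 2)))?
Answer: 1764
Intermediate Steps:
h(J, c) = (J + c)/(-5 + c)
-49*(-36 + h(4, -3)*((-3 + 3)*(-4 - 2))) = -49*(-36 + ((4 - 3)/(-5 - 3))*((-3 + 3)*(-4 - 2))) = -49*(-36 + (1/(-8))*(0*(-6))) = -49*(-36 - ⅛*1*0) = -49*(-36 - ⅛*0) = -49*(-36 + 0) = -49*(-36) = 1764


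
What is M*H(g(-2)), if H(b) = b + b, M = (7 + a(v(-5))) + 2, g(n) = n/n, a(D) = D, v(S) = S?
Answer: 8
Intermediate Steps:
g(n) = 1
M = 4 (M = (7 - 5) + 2 = 2 + 2 = 4)
H(b) = 2*b
M*H(g(-2)) = 4*(2*1) = 4*2 = 8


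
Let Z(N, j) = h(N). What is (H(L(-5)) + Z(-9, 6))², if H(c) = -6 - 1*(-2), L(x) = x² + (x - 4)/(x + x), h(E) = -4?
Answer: 64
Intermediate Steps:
Z(N, j) = -4
L(x) = x² + (-4 + x)/(2*x) (L(x) = x² + (-4 + x)/((2*x)) = x² + (-4 + x)*(1/(2*x)) = x² + (-4 + x)/(2*x))
H(c) = -4 (H(c) = -6 + 2 = -4)
(H(L(-5)) + Z(-9, 6))² = (-4 - 4)² = (-8)² = 64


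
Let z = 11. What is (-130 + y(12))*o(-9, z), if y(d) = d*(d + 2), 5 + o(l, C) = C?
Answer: 228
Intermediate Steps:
o(l, C) = -5 + C
y(d) = d*(2 + d)
(-130 + y(12))*o(-9, z) = (-130 + 12*(2 + 12))*(-5 + 11) = (-130 + 12*14)*6 = (-130 + 168)*6 = 38*6 = 228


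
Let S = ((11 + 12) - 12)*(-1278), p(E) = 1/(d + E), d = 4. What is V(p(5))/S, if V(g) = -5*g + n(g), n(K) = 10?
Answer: -85/126522 ≈ -0.00067182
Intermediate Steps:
p(E) = 1/(4 + E)
V(g) = 10 - 5*g (V(g) = -5*g + 10 = 10 - 5*g)
S = -14058 (S = (23 - 12)*(-1278) = 11*(-1278) = -14058)
V(p(5))/S = (10 - 5/(4 + 5))/(-14058) = (10 - 5/9)*(-1/14058) = (85/9)*(-1/14058) = -85/126522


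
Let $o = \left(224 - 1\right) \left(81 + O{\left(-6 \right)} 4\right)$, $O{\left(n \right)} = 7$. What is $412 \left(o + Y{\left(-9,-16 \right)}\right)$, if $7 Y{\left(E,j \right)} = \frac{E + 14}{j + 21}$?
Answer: $\frac{70101800}{7} \approx 1.0015 \cdot 10^{7}$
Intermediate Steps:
$Y{\left(E,j \right)} = \frac{14 + E}{7 \left(21 + j\right)}$ ($Y{\left(E,j \right)} = \frac{\left(E + 14\right) \frac{1}{j + 21}}{7} = \frac{\left(14 + E\right) \frac{1}{21 + j}}{7} = \frac{\frac{1}{21 + j} \left(14 + E\right)}{7} = \frac{14 + E}{7 \left(21 + j\right)}$)
$o = 24307$ ($o = \left(224 - 1\right) \left(81 + 7 \cdot 4\right) = 223 \left(81 + 28\right) = 223 \cdot 109 = 24307$)
$412 \left(o + Y{\left(-9,-16 \right)}\right) = 412 \left(24307 + \frac{14 - 9}{7 \left(21 - 16\right)}\right) = 412 \left(24307 + \frac{1}{7} \cdot \frac{1}{5} \cdot 5\right) = 412 \left(24307 + \frac{1}{7}\right) = 412 \cdot \frac{170150}{7} = \frac{70101800}{7}$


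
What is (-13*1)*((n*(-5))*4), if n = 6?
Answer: 1560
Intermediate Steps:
(-13*1)*((n*(-5))*4) = (-13*1)*((6*(-5))*4) = -(-390)*4 = -13*(-120) = 1560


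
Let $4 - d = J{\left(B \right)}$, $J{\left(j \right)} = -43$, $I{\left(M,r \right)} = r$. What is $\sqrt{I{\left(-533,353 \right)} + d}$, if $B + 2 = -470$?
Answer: $20$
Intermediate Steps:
$B = -472$ ($B = -2 - 470 = -472$)
$d = 47$ ($d = 4 - -43 = 4 + 43 = 47$)
$\sqrt{I{\left(-533,353 \right)} + d} = \sqrt{353 + 47} = \sqrt{400} = 20$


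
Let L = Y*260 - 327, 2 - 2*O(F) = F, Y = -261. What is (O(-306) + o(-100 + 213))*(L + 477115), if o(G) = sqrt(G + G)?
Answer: 62974912 + 408928*sqrt(226) ≈ 6.9122e+7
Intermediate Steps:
O(F) = 1 - F/2
o(G) = sqrt(2)*sqrt(G) (o(G) = sqrt(2*G) = sqrt(2)*sqrt(G))
L = -68187 (L = -261*260 - 327 = -67860 - 327 = -68187)
(O(-306) + o(-100 + 213))*(L + 477115) = ((1 - 1/2*(-306)) + sqrt(2)*sqrt(-100 + 213))*(-68187 + 477115) = ((1 + 153) + sqrt(2)*sqrt(113))*408928 = (154 + sqrt(226))*408928 = 62974912 + 408928*sqrt(226)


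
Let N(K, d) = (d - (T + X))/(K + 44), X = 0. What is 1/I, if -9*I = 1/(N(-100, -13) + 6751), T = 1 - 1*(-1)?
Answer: -3402639/56 ≈ -60761.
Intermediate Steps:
T = 2 (T = 1 + 1 = 2)
N(K, d) = (-2 + d)/(44 + K) (N(K, d) = (d - (2 + 0))/(K + 44) = (d - 1*2)/(44 + K) = (d - 2)/(44 + K) = (-2 + d)/(44 + K))
I = -56/3402639 (I = -1/(9*((-2 - 13)/(44 - 100) + 6751)) = -1/(9*(-15/(-56) + 6751)) = -1/(9*(-1/56*(-15) + 6751)) = -1/(9*(15/56 + 6751)) = -1/(9*378071/56) = -⅑*56/378071 = -56/3402639 ≈ -1.6458e-5)
1/I = 1/(-56/3402639) = -3402639/56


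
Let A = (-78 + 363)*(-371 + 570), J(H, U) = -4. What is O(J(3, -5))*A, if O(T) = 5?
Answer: 283575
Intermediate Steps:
A = 56715 (A = 285*199 = 56715)
O(J(3, -5))*A = 5*56715 = 283575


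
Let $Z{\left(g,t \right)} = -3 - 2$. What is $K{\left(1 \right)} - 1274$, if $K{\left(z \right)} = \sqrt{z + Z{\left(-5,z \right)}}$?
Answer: $-1274 + 2 i \approx -1274.0 + 2.0 i$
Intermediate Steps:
$Z{\left(g,t \right)} = -5$
$K{\left(z \right)} = \sqrt{-5 + z}$ ($K{\left(z \right)} = \sqrt{z - 5} = \sqrt{-5 + z}$)
$K{\left(1 \right)} - 1274 = \sqrt{-5 + 1} - 1274 = \sqrt{-4} - 1274 = 2 i - 1274 = -1274 + 2 i$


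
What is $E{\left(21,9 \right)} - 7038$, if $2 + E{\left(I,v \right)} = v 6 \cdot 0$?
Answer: $-7040$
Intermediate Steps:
$E{\left(I,v \right)} = -2$ ($E{\left(I,v \right)} = -2 + v 6 \cdot 0 = -2 + 6 v 0 = -2 + 0 = -2$)
$E{\left(21,9 \right)} - 7038 = -2 - 7038 = -7040$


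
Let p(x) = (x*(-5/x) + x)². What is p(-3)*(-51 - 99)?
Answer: -9600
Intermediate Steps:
p(x) = (-5 + x)²
p(-3)*(-51 - 99) = (-5 - 3)²*(-51 - 99) = (-8)²*(-150) = 64*(-150) = -9600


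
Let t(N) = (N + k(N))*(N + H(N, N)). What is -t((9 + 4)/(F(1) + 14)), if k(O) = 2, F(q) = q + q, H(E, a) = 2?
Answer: -2025/256 ≈ -7.9102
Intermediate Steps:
F(q) = 2*q
t(N) = (2 + N)² (t(N) = (N + 2)*(N + 2) = (2 + N)*(2 + N) = (2 + N)²)
-t((9 + 4)/(F(1) + 14)) = -(4 + ((9 + 4)/(2*1 + 14))² + 4*((9 + 4)/(2*1 + 14))) = -(4 + (13/(2 + 14))² + 4*(13/(2 + 14))) = -(4 + (13/16)² + 4*(13/16)) = -(4 + 169/256 + 13/4) = -1*2025/256 = -2025/256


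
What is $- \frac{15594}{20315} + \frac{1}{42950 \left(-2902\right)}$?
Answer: $- \frac{388730042983}{506415976700} \approx -0.76761$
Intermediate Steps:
$- \frac{15594}{20315} + \frac{1}{42950 \left(-2902\right)} = \left(-15594\right) \frac{1}{20315} + \frac{1}{42950} \left(- \frac{1}{2902}\right) = - \frac{15594}{20315} - \frac{1}{124640900} = - \frac{388730042983}{506415976700}$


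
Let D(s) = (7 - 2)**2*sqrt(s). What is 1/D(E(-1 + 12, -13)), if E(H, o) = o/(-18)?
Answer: 3*sqrt(26)/325 ≈ 0.047068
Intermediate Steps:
E(H, o) = -o/18 (E(H, o) = o*(-1/18) = -o/18)
D(s) = 25*sqrt(s) (D(s) = 5**2*sqrt(s) = 25*sqrt(s))
1/D(E(-1 + 12, -13)) = 1/(25*sqrt(-1/18*(-13))) = 1/(25*sqrt(13/18)) = 1/(25*(sqrt(26)/6)) = 1/(25*sqrt(26)/6) = 3*sqrt(26)/325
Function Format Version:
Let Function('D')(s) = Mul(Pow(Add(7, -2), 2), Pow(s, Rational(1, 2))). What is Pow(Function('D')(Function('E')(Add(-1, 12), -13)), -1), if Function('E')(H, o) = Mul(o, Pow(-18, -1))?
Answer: Mul(Rational(3, 325), Pow(26, Rational(1, 2))) ≈ 0.047068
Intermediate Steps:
Function('E')(H, o) = Mul(Rational(-1, 18), o) (Function('E')(H, o) = Mul(o, Rational(-1, 18)) = Mul(Rational(-1, 18), o))
Function('D')(s) = Mul(25, Pow(s, Rational(1, 2))) (Function('D')(s) = Mul(Pow(5, 2), Pow(s, Rational(1, 2))) = Mul(25, Pow(s, Rational(1, 2))))
Pow(Function('D')(Function('E')(Add(-1, 12), -13)), -1) = Pow(Mul(25, Pow(Mul(Rational(-1, 18), -13), Rational(1, 2))), -1) = Pow(Mul(25, Pow(Rational(13, 18), Rational(1, 2))), -1) = Pow(Mul(25, Mul(Rational(1, 6), Pow(26, Rational(1, 2)))), -1) = Pow(Mul(Rational(25, 6), Pow(26, Rational(1, 2))), -1) = Mul(Rational(3, 325), Pow(26, Rational(1, 2)))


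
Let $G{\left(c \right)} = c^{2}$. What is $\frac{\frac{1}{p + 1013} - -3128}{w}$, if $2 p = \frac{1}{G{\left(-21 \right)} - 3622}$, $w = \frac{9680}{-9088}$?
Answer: $- \frac{11450336765936}{3899046525} \approx -2936.7$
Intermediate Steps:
$w = - \frac{605}{568}$ ($w = 9680 \left(- \frac{1}{9088}\right) = - \frac{605}{568} \approx -1.0651$)
$p = - \frac{1}{6362}$ ($p = \frac{1}{2 \left(\left(-21\right)^{2} - 3622\right)} = \frac{1}{2 \left(441 - 3622\right)} = \frac{1}{2 \left(-3181\right)} = \frac{1}{2} \left(- \frac{1}{3181}\right) = - \frac{1}{6362} \approx -0.00015718$)
$\frac{\frac{1}{p + 1013} - -3128}{w} = \frac{\frac{1}{- \frac{1}{6362} + 1013} - -3128}{- \frac{605}{568}} = \left(\frac{1}{\frac{6444705}{6362}} + 3128\right) \left(- \frac{568}{605}\right) = \left(\frac{6362}{6444705} + 3128\right) \left(- \frac{568}{605}\right) = \frac{20159043602}{6444705} \left(- \frac{568}{605}\right) = - \frac{11450336765936}{3899046525}$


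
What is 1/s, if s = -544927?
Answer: -1/544927 ≈ -1.8351e-6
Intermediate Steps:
1/s = 1/(-544927) = -1/544927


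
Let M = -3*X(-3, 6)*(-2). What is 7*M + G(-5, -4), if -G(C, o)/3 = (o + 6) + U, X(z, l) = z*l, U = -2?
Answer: -756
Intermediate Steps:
X(z, l) = l*z
M = -108 (M = -18*(-3)*(-2) = -3*(-18)*(-2) = 54*(-2) = -108)
G(C, o) = -12 - 3*o (G(C, o) = -3*((o + 6) - 2) = -3*((6 + o) - 2) = -3*(4 + o) = -12 - 3*o)
7*M + G(-5, -4) = 7*(-108) + (-12 - 3*(-4)) = -756 + (-12 + 12) = -756 + 0 = -756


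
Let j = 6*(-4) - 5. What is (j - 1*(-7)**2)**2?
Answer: 6084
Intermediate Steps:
j = -29 (j = -24 - 5 = -29)
(j - 1*(-7)**2)**2 = (-29 - 1*(-7)**2)**2 = (-29 - 1*49)**2 = (-29 - 49)**2 = (-78)**2 = 6084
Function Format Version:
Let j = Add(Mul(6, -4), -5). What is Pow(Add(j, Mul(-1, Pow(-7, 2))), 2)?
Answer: 6084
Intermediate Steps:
j = -29 (j = Add(-24, -5) = -29)
Pow(Add(j, Mul(-1, Pow(-7, 2))), 2) = Pow(Add(-29, Mul(-1, Pow(-7, 2))), 2) = Pow(Add(-29, Mul(-1, 49)), 2) = Pow(Add(-29, -49), 2) = Pow(-78, 2) = 6084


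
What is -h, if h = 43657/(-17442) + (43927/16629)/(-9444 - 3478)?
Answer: 60139613000/24025229991 ≈ 2.5032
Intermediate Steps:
h = -60139613000/24025229991 (h = 43657*(-1/17442) + (43927*(1/16629))/(-12922) = -43657/17442 + (43927/16629)*(-1/12922) = -43657/17442 - 3379/16529226 = -60139613000/24025229991 ≈ -2.5032)
-h = -1*(-60139613000/24025229991) = 60139613000/24025229991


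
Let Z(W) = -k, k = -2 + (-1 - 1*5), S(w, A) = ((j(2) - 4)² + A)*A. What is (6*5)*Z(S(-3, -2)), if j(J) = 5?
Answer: 240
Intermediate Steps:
S(w, A) = A*(1 + A) (S(w, A) = ((5 - 4)² + A)*A = (1² + A)*A = (1 + A)*A = A*(1 + A))
k = -8 (k = -2 + (-1 - 5) = -2 - 6 = -8)
Z(W) = 8 (Z(W) = -1*(-8) = 8)
(6*5)*Z(S(-3, -2)) = (6*5)*8 = 30*8 = 240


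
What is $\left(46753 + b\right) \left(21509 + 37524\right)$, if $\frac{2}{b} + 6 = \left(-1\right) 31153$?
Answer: $\frac{85997900406925}{31159} \approx 2.76 \cdot 10^{9}$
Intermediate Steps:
$b = - \frac{2}{31159}$ ($b = \frac{2}{-6 - 31153} = \frac{2}{-31159} = 2 \left(- \frac{1}{31159}\right) = - \frac{2}{31159} \approx -6.4187 \cdot 10^{-5}$)
$\left(46753 + b\right) \left(21509 + 37524\right) = \left(46753 - \frac{2}{31159}\right) \left(21509 + 37524\right) = \frac{1456776725}{31159} \cdot 59033 = \frac{85997900406925}{31159}$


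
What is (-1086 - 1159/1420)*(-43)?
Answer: 66360997/1420 ≈ 46733.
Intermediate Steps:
(-1086 - 1159/1420)*(-43) = -1543279/1420*(-43) = 66360997/1420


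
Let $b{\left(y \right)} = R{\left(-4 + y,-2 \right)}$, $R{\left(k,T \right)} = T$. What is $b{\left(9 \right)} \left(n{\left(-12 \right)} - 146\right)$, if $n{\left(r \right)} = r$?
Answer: $316$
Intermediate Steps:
$b{\left(y \right)} = -2$
$b{\left(9 \right)} \left(n{\left(-12 \right)} - 146\right) = - 2 \left(-12 - 146\right) = \left(-2\right) \left(-158\right) = 316$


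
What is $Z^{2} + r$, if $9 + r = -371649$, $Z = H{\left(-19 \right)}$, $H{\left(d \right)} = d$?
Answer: $-371297$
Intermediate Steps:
$Z = -19$
$r = -371658$ ($r = -9 - 371649 = -371658$)
$Z^{2} + r = \left(-19\right)^{2} - 371658 = 361 - 371658 = -371297$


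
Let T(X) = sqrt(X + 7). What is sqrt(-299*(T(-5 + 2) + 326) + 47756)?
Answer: 2*I*sqrt(12579) ≈ 224.31*I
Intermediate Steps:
T(X) = sqrt(7 + X)
sqrt(-299*(T(-5 + 2) + 326) + 47756) = sqrt(-299*(sqrt(7 + (-5 + 2)) + 326) + 47756) = sqrt(-299*(sqrt(7 - 3) + 326) + 47756) = sqrt(-299*(sqrt(4) + 326) + 47756) = sqrt(-299*(2 + 326) + 47756) = sqrt(-299*328 + 47756) = sqrt(-98072 + 47756) = sqrt(-50316) = 2*I*sqrt(12579)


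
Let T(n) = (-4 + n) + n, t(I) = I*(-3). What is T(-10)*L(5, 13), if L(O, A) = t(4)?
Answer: 288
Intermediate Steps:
t(I) = -3*I
T(n) = -4 + 2*n
L(O, A) = -12 (L(O, A) = -3*4 = -12)
T(-10)*L(5, 13) = (-4 + 2*(-10))*(-12) = (-4 - 20)*(-12) = -24*(-12) = 288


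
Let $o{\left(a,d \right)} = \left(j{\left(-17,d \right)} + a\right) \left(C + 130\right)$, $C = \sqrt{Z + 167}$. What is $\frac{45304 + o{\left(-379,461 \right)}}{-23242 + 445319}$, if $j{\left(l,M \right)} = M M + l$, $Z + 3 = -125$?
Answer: $\frac{27621554}{422077} + \frac{212125 \sqrt{39}}{422077} \approx 68.581$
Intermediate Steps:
$Z = -128$ ($Z = -3 - 125 = -128$)
$j{\left(l,M \right)} = l + M^{2}$ ($j{\left(l,M \right)} = M^{2} + l = l + M^{2}$)
$C = \sqrt{39}$ ($C = \sqrt{-128 + 167} = \sqrt{39} \approx 6.245$)
$o{\left(a,d \right)} = \left(130 + \sqrt{39}\right) \left(-17 + a + d^{2}\right)$ ($o{\left(a,d \right)} = \left(\left(-17 + d^{2}\right) + a\right) \left(\sqrt{39} + 130\right) = \left(-17 + a + d^{2}\right) \left(130 + \sqrt{39}\right) = \left(130 + \sqrt{39}\right) \left(-17 + a + d^{2}\right)$)
$\frac{45304 + o{\left(-379,461 \right)}}{-23242 + 445319} = \frac{45304 + \left(-2210 + 130 \left(-379\right) + 130 \cdot 461^{2} - 379 \sqrt{39} + \sqrt{39} \left(-17 + 461^{2}\right)\right)}{-23242 + 445319} = \frac{45304 - \left(-27576250 + 379 \sqrt{39} - \sqrt{39} \left(-17 + 212521\right)\right)}{422077} = \left(45304 - \left(-27576250 + 379 \sqrt{39} - \sqrt{39} \cdot 212504\right)\right) \frac{1}{422077} = \left(45304 - \left(-27576250 - 212125 \sqrt{39}\right)\right) \frac{1}{422077} = \left(45304 + \left(27576250 + 212125 \sqrt{39}\right)\right) \frac{1}{422077} = \left(27621554 + 212125 \sqrt{39}\right) \frac{1}{422077} = \frac{27621554}{422077} + \frac{212125 \sqrt{39}}{422077}$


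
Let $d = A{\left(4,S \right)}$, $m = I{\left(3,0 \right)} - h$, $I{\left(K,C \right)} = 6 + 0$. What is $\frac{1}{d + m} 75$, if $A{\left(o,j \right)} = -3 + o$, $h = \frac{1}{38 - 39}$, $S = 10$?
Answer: $\frac{75}{8} \approx 9.375$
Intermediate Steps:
$I{\left(K,C \right)} = 6$
$h = -1$ ($h = \frac{1}{-1} = -1$)
$m = 7$ ($m = 6 - -1 = 6 + 1 = 7$)
$d = 1$ ($d = -3 + 4 = 1$)
$\frac{1}{d + m} 75 = \frac{1}{1 + 7} \cdot 75 = \frac{1}{8} \cdot 75 = \frac{75}{8}$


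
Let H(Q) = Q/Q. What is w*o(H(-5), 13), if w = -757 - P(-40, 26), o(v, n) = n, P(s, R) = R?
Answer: -10179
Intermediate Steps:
H(Q) = 1
w = -783 (w = -757 - 1*26 = -757 - 26 = -783)
w*o(H(-5), 13) = -783*13 = -10179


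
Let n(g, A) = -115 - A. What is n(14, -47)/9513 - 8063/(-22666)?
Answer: 1533919/4400442 ≈ 0.34858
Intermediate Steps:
n(14, -47)/9513 - 8063/(-22666) = (-115 - 1*(-47))/9513 - 8063/(-22666) = (-115 + 47)*(1/9513) - 8063*(-1/22666) = -68*1/9513 + 8063/22666 = -68/9513 + 8063/22666 = 1533919/4400442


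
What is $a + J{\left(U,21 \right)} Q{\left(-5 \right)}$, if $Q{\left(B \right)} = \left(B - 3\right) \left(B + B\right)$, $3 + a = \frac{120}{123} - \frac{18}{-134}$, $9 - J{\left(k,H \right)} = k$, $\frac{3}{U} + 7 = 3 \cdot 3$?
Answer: $\frac{1643008}{2747} \approx 598.11$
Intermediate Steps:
$U = \frac{3}{2}$ ($U = \frac{3}{-7 + 3 \cdot 3} = \frac{3}{-7 + 9} = \frac{3}{2} \approx 1.5$)
$J{\left(k,H \right)} = 9 - k$
$a = - \frac{5192}{2747}$ ($a = -3 + \left(\frac{120}{123} - \frac{18}{-134}\right) = -3 + \left(120 \cdot \frac{1}{123} - - \frac{9}{67}\right) = -3 + \left(\frac{40}{41} + \frac{9}{67}\right) = -3 + \frac{3049}{2747} = - \frac{5192}{2747} \approx -1.8901$)
$Q{\left(B \right)} = 2 B \left(-3 + B\right)$ ($Q{\left(B \right)} = \left(-3 + B\right) 2 B = 2 B \left(-3 + B\right)$)
$a + J{\left(U,21 \right)} Q{\left(-5 \right)} = - \frac{5192}{2747} + \left(9 - \frac{3}{2}\right) 2 \left(-5\right) \left(-3 - 5\right) = - \frac{5192}{2747} + \left(9 - \frac{3}{2}\right) 2 \left(-5\right) \left(-8\right) = - \frac{5192}{2747} + \frac{15}{2} \cdot 80 = - \frac{5192}{2747} + 600 = \frac{1643008}{2747}$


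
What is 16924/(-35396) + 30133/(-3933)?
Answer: -283287440/34803117 ≈ -8.1397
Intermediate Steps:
16924/(-35396) + 30133/(-3933) = 16924*(-1/35396) + 30133*(-1/3933) = -4231/8849 - 30133/3933 = -283287440/34803117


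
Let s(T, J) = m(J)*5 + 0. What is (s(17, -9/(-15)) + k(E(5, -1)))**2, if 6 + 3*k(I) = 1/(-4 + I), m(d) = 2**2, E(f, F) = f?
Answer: 3025/9 ≈ 336.11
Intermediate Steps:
m(d) = 4
s(T, J) = 20 (s(T, J) = 4*5 + 0 = 20 + 0 = 20)
k(I) = -2 + 1/(3*(-4 + I))
(s(17, -9/(-15)) + k(E(5, -1)))**2 = (20 + (25 - 6*5)/(3*(-4 + 5)))**2 = (20 + (1/3)*(25 - 30)/1)**2 = (20 + (1/3)*1*(-5))**2 = (20 - 5/3)**2 = (55/3)**2 = 3025/9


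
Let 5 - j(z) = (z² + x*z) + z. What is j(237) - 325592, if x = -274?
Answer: -317055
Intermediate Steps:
j(z) = 5 - z² + 273*z (j(z) = 5 - ((z² - 274*z) + z) = 5 - (z² - 273*z) = 5 + (-z² + 273*z) = 5 - z² + 273*z)
j(237) - 325592 = (5 - 1*237² + 273*237) - 325592 = (5 - 1*56169 + 64701) - 325592 = (5 - 56169 + 64701) - 325592 = 8537 - 325592 = -317055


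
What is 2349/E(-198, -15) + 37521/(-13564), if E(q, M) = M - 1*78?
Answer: -11783763/420484 ≈ -28.024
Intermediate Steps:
E(q, M) = -78 + M (E(q, M) = M - 78 = -78 + M)
2349/E(-198, -15) + 37521/(-13564) = 2349/(-78 - 15) + 37521/(-13564) = 2349/(-93) + 37521*(-1/13564) = 2349*(-1/93) - 37521/13564 = -783/31 - 37521/13564 = -11783763/420484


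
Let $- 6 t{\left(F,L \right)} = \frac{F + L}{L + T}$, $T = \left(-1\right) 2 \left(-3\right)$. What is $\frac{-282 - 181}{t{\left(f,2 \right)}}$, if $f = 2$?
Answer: $5556$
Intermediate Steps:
$T = 6$ ($T = \left(-2\right) \left(-3\right) = 6$)
$t{\left(F,L \right)} = - \frac{F + L}{6 \left(6 + L\right)}$ ($t{\left(F,L \right)} = - \frac{\left(F + L\right) \frac{1}{L + 6}}{6} = - \frac{\left(F + L\right) \frac{1}{6 + L}}{6} = - \frac{\frac{1}{6 + L} \left(F + L\right)}{6} = - \frac{F + L}{6 \left(6 + L\right)}$)
$\frac{-282 - 181}{t{\left(f,2 \right)}} = \frac{-282 - 181}{\frac{1}{6} \frac{1}{6 + 2} \left(\left(-1\right) 2 - 2\right)} = \frac{-282 - 181}{\frac{1}{6} \cdot \frac{1}{8} \left(-2 - 2\right)} = - \frac{463}{\frac{1}{6} \cdot \frac{1}{8} \left(-4\right)} = - \frac{463}{- \frac{1}{12}} = \left(-463\right) \left(-12\right) = 5556$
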